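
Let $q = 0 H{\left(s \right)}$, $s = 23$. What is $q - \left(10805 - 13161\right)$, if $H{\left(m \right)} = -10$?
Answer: $2356$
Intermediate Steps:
$q = 0$ ($q = 0 \left(-10\right) = 0$)
$q - \left(10805 - 13161\right) = 0 - \left(10805 - 13161\right) = 0 - -2356 = 0 + 2356 = 2356$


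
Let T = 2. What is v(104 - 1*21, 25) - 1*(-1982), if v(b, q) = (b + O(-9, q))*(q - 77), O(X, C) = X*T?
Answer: -1398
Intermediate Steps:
O(X, C) = 2*X (O(X, C) = X*2 = 2*X)
v(b, q) = (-77 + q)*(-18 + b) (v(b, q) = (b + 2*(-9))*(q - 77) = (b - 18)*(-77 + q) = (-18 + b)*(-77 + q) = (-77 + q)*(-18 + b))
v(104 - 1*21, 25) - 1*(-1982) = (1386 - 77*(104 - 1*21) - 18*25 + (104 - 1*21)*25) - 1*(-1982) = (1386 - 77*(104 - 21) - 450 + (104 - 21)*25) + 1982 = (1386 - 77*83 - 450 + 83*25) + 1982 = (1386 - 6391 - 450 + 2075) + 1982 = -3380 + 1982 = -1398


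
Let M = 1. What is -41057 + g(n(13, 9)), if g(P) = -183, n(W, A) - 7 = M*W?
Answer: -41240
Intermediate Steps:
n(W, A) = 7 + W (n(W, A) = 7 + 1*W = 7 + W)
-41057 + g(n(13, 9)) = -41057 - 183 = -41240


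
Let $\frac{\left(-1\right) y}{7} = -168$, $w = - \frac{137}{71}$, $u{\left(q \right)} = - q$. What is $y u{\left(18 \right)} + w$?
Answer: $- \frac{1503065}{71} \approx -21170.0$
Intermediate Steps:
$w = - \frac{137}{71}$ ($w = \left(-137\right) \frac{1}{71} = - \frac{137}{71} \approx -1.9296$)
$y = 1176$ ($y = \left(-7\right) \left(-168\right) = 1176$)
$y u{\left(18 \right)} + w = 1176 \left(\left(-1\right) 18\right) - \frac{137}{71} = 1176 \left(-18\right) - \frac{137}{71} = -21168 - \frac{137}{71} = - \frac{1503065}{71}$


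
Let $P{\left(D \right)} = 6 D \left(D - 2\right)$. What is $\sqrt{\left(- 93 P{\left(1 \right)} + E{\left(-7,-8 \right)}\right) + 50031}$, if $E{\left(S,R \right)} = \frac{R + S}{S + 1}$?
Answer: $\frac{\sqrt{202366}}{2} \approx 224.93$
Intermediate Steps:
$P{\left(D \right)} = 6 D \left(-2 + D\right)$
$E{\left(S,R \right)} = \frac{R + S}{1 + S}$
$\sqrt{\left(- 93 P{\left(1 \right)} + E{\left(-7,-8 \right)}\right) + 50031} = \sqrt{\left(- 93 \cdot 6 \cdot 1 \left(-2 + 1\right) + \frac{-8 - 7}{1 - 7}\right) + 50031} = \sqrt{\left(- 93 \cdot 6 \cdot 1 \left(-1\right) + \frac{1}{-6} \left(-15\right)\right) + 50031} = \sqrt{\left(\left(-93\right) \left(-6\right) - - \frac{5}{2}\right) + 50031} = \sqrt{\left(558 + \frac{5}{2}\right) + 50031} = \sqrt{\frac{1121}{2} + 50031} = \sqrt{\frac{101183}{2}} = \frac{\sqrt{202366}}{2}$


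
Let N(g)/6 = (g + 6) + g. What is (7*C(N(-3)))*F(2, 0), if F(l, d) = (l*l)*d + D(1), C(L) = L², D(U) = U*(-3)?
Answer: 0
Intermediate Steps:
D(U) = -3*U
N(g) = 36 + 12*g (N(g) = 6*((g + 6) + g) = 6*((6 + g) + g) = 6*(6 + 2*g) = 36 + 12*g)
F(l, d) = -3 + d*l² (F(l, d) = (l*l)*d - 3*1 = l²*d - 3 = d*l² - 3 = -3 + d*l²)
(7*C(N(-3)))*F(2, 0) = (7*(36 + 12*(-3))²)*(-3 + 0*2²) = (7*(36 - 36)²)*(-3 + 0*4) = (7*0²)*(-3 + 0) = (7*0)*(-3) = 0*(-3) = 0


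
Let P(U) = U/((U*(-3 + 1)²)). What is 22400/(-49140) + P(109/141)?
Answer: -289/1404 ≈ -0.20584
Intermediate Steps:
P(U) = ¼ (P(U) = U/((U*(-2)²)) = U/((U*4)) = U/((4*U)) = U*(1/(4*U)) = ¼)
22400/(-49140) + P(109/141) = 22400/(-49140) + ¼ = 22400*(-1/49140) + ¼ = -160/351 + ¼ = -289/1404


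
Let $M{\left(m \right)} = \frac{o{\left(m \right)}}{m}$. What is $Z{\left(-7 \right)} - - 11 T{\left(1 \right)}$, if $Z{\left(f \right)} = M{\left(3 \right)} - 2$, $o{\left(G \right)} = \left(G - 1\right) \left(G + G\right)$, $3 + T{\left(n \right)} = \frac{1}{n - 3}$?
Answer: $- \frac{73}{2} \approx -36.5$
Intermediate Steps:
$T{\left(n \right)} = -3 + \frac{1}{-3 + n}$ ($T{\left(n \right)} = -3 + \frac{1}{n - 3} = -3 + \frac{1}{-3 + n}$)
$o{\left(G \right)} = 2 G \left(-1 + G\right)$ ($o{\left(G \right)} = \left(-1 + G\right) 2 G = 2 G \left(-1 + G\right)$)
$M{\left(m \right)} = -2 + 2 m$ ($M{\left(m \right)} = \frac{2 m \left(-1 + m\right)}{m} = -2 + 2 m$)
$Z{\left(f \right)} = 2$ ($Z{\left(f \right)} = \left(-2 + 2 \cdot 3\right) - 2 = \left(-2 + 6\right) - 2 = 4 - 2 = 2$)
$Z{\left(-7 \right)} - - 11 T{\left(1 \right)} = 2 - - 11 \frac{10 - 3}{-3 + 1} = 2 - - 11 \frac{10 - 3}{-2} = 2 - - 11 \left(\left(- \frac{1}{2}\right) 7\right) = 2 - \left(-11\right) \left(- \frac{7}{2}\right) = 2 - \frac{77}{2} = - \frac{73}{2}$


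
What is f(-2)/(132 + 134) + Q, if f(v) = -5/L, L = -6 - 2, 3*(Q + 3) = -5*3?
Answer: -17019/2128 ≈ -7.9977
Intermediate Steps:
Q = -8 (Q = -3 + (-5*3)/3 = -3 + (⅓)*(-15) = -3 - 5 = -8)
L = -8
f(v) = 5/8 (f(v) = -5/(-8) = -5*(-⅛) = 5/8)
f(-2)/(132 + 134) + Q = (5/8)/(132 + 134) - 8 = (5/8)/266 - 8 = (1/266)*(5/8) - 8 = 5/2128 - 8 = -17019/2128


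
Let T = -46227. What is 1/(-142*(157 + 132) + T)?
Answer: -1/87265 ≈ -1.1459e-5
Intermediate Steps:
1/(-142*(157 + 132) + T) = 1/(-142*(157 + 132) - 46227) = 1/(-142*289 - 46227) = 1/(-41038 - 46227) = 1/(-87265) = -1/87265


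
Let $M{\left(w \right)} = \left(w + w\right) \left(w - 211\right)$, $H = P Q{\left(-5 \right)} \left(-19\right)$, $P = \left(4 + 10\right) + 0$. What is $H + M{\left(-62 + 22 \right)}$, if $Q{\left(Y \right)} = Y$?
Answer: $21410$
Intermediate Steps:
$P = 14$ ($P = 14 + 0 = 14$)
$H = 1330$ ($H = 14 \left(-5\right) \left(-19\right) = \left(-70\right) \left(-19\right) = 1330$)
$M{\left(w \right)} = 2 w \left(-211 + w\right)$
$H + M{\left(-62 + 22 \right)} = 1330 + 2 \left(-62 + 22\right) \left(-211 + \left(-62 + 22\right)\right) = 1330 + 2 \left(-40\right) \left(-211 - 40\right) = 1330 + 2 \left(-40\right) \left(-251\right) = 1330 + 20080 = 21410$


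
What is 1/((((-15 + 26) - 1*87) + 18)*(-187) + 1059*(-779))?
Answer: -1/814115 ≈ -1.2283e-6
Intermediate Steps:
1/((((-15 + 26) - 1*87) + 18)*(-187) + 1059*(-779)) = 1/(((11 - 87) + 18)*(-187) - 824961) = 1/((-76 + 18)*(-187) - 824961) = 1/(-58*(-187) - 824961) = 1/(10846 - 824961) = 1/(-814115) = -1/814115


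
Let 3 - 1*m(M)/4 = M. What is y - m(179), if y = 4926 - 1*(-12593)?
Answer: 18223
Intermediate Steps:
m(M) = 12 - 4*M
y = 17519 (y = 4926 + 12593 = 17519)
y - m(179) = 17519 - (12 - 4*179) = 17519 - (12 - 716) = 17519 - 1*(-704) = 17519 + 704 = 18223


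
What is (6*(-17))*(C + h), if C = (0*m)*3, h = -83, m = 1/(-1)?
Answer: 8466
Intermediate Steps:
m = -1
C = 0 (C = (0*(-1))*3 = 0*3 = 0)
(6*(-17))*(C + h) = (6*(-17))*(0 - 83) = -102*(-83) = 8466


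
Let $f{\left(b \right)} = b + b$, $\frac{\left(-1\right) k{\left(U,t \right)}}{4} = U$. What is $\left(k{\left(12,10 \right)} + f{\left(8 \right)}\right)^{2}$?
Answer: $1024$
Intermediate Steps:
$k{\left(U,t \right)} = - 4 U$
$f{\left(b \right)} = 2 b$
$\left(k{\left(12,10 \right)} + f{\left(8 \right)}\right)^{2} = \left(\left(-4\right) 12 + 2 \cdot 8\right)^{2} = \left(-48 + 16\right)^{2} = \left(-32\right)^{2} = 1024$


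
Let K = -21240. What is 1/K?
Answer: -1/21240 ≈ -4.7081e-5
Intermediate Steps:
1/K = 1/(-21240) = -1/21240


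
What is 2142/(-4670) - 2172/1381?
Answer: -6550671/3224635 ≈ -2.0314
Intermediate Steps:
2142/(-4670) - 2172/1381 = 2142*(-1/4670) - 2172*1/1381 = -1071/2335 - 2172/1381 = -6550671/3224635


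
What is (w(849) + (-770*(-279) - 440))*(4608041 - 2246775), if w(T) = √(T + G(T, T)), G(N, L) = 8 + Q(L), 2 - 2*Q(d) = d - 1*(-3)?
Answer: 506231817740 + 28335192*√3 ≈ 5.0628e+11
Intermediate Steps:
Q(d) = -½ - d/2 (Q(d) = 1 - (d - 1*(-3))/2 = 1 - (d + 3)/2 = 1 - (3 + d)/2 = 1 + (-3/2 - d/2) = -½ - d/2)
G(N, L) = 15/2 - L/2 (G(N, L) = 8 + (-½ - L/2) = 15/2 - L/2)
w(T) = √(15/2 + T/2) (w(T) = √(T + (15/2 - T/2)) = √(15/2 + T/2))
(w(849) + (-770*(-279) - 440))*(4608041 - 2246775) = (√(30 + 2*849)/2 + (-770*(-279) - 440))*(4608041 - 2246775) = (√(30 + 1698)/2 + (214830 - 440))*2361266 = (√1728/2 + 214390)*2361266 = ((24*√3)/2 + 214390)*2361266 = (12*√3 + 214390)*2361266 = (214390 + 12*√3)*2361266 = 506231817740 + 28335192*√3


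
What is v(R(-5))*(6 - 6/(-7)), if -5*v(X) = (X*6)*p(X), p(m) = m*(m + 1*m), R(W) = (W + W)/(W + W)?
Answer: -576/35 ≈ -16.457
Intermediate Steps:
R(W) = 1 (R(W) = (2*W)/((2*W)) = (2*W)*(1/(2*W)) = 1)
p(m) = 2*m² (p(m) = m*(m + m) = m*(2*m) = 2*m²)
v(X) = -12*X³/5 (v(X) = -X*6*2*X²/5 = -6*X*2*X²/5 = -12*X³/5)
v(R(-5))*(6 - 6/(-7)) = (-12/5*1³)*(6 - 6/(-7)) = (-12/5*1)*(6 - 6*(-⅐)) = -12*(6 + 6/7)/5 = -12/5*48/7 = -576/35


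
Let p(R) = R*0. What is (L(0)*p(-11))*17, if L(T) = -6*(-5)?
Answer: 0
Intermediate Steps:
p(R) = 0
L(T) = 30
(L(0)*p(-11))*17 = (30*0)*17 = 0*17 = 0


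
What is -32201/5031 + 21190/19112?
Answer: -19569947/3698172 ≈ -5.2918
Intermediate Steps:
-32201/5031 + 21190/19112 = -32201*1/5031 + 21190*(1/19112) = -2477/387 + 10595/9556 = -19569947/3698172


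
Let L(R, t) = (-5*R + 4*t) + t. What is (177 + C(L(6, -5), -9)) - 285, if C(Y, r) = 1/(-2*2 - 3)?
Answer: -757/7 ≈ -108.14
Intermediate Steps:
L(R, t) = -5*R + 5*t
C(Y, r) = -⅐ (C(Y, r) = 1/(-4 - 3) = 1/(-7) = -⅐)
(177 + C(L(6, -5), -9)) - 285 = (177 - ⅐) - 285 = 1238/7 - 285 = -757/7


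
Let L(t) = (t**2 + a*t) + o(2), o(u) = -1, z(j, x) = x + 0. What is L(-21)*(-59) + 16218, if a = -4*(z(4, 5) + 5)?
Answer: -59302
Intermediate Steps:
z(j, x) = x
a = -40 (a = -4*(5 + 5) = -4*10 = -40)
L(t) = -1 + t**2 - 40*t (L(t) = (t**2 - 40*t) - 1 = -1 + t**2 - 40*t)
L(-21)*(-59) + 16218 = (-1 + (-21)**2 - 40*(-21))*(-59) + 16218 = (-1 + 441 + 840)*(-59) + 16218 = 1280*(-59) + 16218 = -75520 + 16218 = -59302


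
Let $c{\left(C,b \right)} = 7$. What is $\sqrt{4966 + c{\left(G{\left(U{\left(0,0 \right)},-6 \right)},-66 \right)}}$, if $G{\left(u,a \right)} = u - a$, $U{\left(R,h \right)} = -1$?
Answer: $\sqrt{4973} \approx 70.52$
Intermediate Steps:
$\sqrt{4966 + c{\left(G{\left(U{\left(0,0 \right)},-6 \right)},-66 \right)}} = \sqrt{4966 + 7} = \sqrt{4973}$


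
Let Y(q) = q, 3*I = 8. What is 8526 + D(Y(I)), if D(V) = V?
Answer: 25586/3 ≈ 8528.7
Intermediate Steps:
I = 8/3 (I = (1/3)*8 = 8/3 ≈ 2.6667)
8526 + D(Y(I)) = 8526 + 8/3 = 25586/3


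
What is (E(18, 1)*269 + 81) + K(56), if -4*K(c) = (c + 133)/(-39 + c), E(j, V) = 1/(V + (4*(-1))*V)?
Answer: -2335/204 ≈ -11.446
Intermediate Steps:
E(j, V) = -1/(3*V) (E(j, V) = 1/(V - 4*V) = 1/(-3*V) = -1/(3*V))
K(c) = -(133 + c)/(4*(-39 + c)) (K(c) = -(c + 133)/(4*(-39 + c)) = -(133 + c)/(4*(-39 + c)))
(E(18, 1)*269 + 81) + K(56) = (-⅓/1*269 + 81) + (-133 - 1*56)/(4*(-39 + 56)) = (-⅓*1*269 + 81) + (¼)*(-133 - 56)/17 = (-⅓*269 + 81) + (¼)*(1/17)*(-189) = (-269/3 + 81) - 189/68 = -26/3 - 189/68 = -2335/204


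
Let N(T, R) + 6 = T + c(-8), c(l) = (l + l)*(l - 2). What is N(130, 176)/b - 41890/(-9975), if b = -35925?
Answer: 6675846/1592675 ≈ 4.1916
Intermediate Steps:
c(l) = 2*l*(-2 + l) (c(l) = (2*l)*(-2 + l) = 2*l*(-2 + l))
N(T, R) = 154 + T (N(T, R) = -6 + (T + 2*(-8)*(-2 - 8)) = -6 + (T + 2*(-8)*(-10)) = -6 + (T + 160) = -6 + (160 + T) = 154 + T)
N(130, 176)/b - 41890/(-9975) = (154 + 130)/(-35925) - 41890/(-9975) = 284*(-1/35925) - 41890*(-1/9975) = -284/35925 + 8378/1995 = 6675846/1592675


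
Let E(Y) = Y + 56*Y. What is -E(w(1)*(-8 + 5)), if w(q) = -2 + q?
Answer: -171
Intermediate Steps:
E(Y) = 57*Y
-E(w(1)*(-8 + 5)) = -57*(-2 + 1)*(-8 + 5) = -57*(-1*(-3)) = -57*3 = -1*171 = -171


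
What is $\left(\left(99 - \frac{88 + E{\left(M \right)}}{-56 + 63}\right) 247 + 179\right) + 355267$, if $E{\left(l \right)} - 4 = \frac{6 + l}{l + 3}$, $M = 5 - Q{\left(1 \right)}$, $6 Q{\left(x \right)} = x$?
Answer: $\frac{17700384}{47} \approx 3.766 \cdot 10^{5}$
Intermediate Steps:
$Q{\left(x \right)} = \frac{x}{6}$
$M = \frac{29}{6}$ ($M = 5 - \frac{1}{6} \cdot 1 = 5 - \frac{1}{6} = \frac{29}{6} \approx 4.8333$)
$E{\left(l \right)} = 4 + \frac{6 + l}{3 + l}$ ($E{\left(l \right)} = 4 + \frac{6 + l}{l + 3} = 4 + \frac{6 + l}{3 + l}$)
$\left(\left(99 - \frac{88 + E{\left(M \right)}}{-56 + 63}\right) 247 + 179\right) + 355267 = \left(\left(99 - \frac{88 + \frac{18 + 5 \cdot \frac{29}{6}}{3 + \frac{29}{6}}}{-56 + 63}\right) 247 + 179\right) + 355267 = \left(\left(99 - \frac{88 + \frac{18 + \frac{145}{6}}{\frac{47}{6}}}{7}\right) 247 + 179\right) + 355267 = \left(\left(99 - \left(88 + \frac{6}{47} \cdot \frac{253}{6}\right) \frac{1}{7}\right) 247 + 179\right) + 355267 = \left(\left(99 - \left(88 + \frac{253}{47}\right) \frac{1}{7}\right) 247 + 179\right) + 355267 = \left(\left(99 - \frac{4389}{47} \cdot \frac{1}{7}\right) 247 + 179\right) + 355267 = \left(\left(99 - \frac{627}{47}\right) 247 + 179\right) + 355267 = \left(\frac{4026}{47} \cdot 247 + 179\right) + 355267 = \left(\frac{994422}{47} + 179\right) + 355267 = \frac{1002835}{47} + 355267 = \frac{17700384}{47}$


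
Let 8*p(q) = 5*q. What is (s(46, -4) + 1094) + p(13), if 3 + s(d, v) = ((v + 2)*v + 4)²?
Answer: 9945/8 ≈ 1243.1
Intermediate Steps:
p(q) = 5*q/8 (p(q) = (5*q)/8 = 5*q/8)
s(d, v) = -3 + (4 + v*(2 + v))² (s(d, v) = -3 + ((v + 2)*v + 4)² = -3 + ((2 + v)*v + 4)² = -3 + (v*(2 + v) + 4)² = -3 + (4 + v*(2 + v))²)
(s(46, -4) + 1094) + p(13) = ((-3 + (4 + (-4)² + 2*(-4))²) + 1094) + (5/8)*13 = ((-3 + (4 + 16 - 8)²) + 1094) + 65/8 = ((-3 + 12²) + 1094) + 65/8 = ((-3 + 144) + 1094) + 65/8 = (141 + 1094) + 65/8 = 1235 + 65/8 = 9945/8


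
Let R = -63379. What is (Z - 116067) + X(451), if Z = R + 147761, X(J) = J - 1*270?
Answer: -31504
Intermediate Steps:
X(J) = -270 + J (X(J) = J - 270 = -270 + J)
Z = 84382 (Z = -63379 + 147761 = 84382)
(Z - 116067) + X(451) = (84382 - 116067) + (-270 + 451) = -31685 + 181 = -31504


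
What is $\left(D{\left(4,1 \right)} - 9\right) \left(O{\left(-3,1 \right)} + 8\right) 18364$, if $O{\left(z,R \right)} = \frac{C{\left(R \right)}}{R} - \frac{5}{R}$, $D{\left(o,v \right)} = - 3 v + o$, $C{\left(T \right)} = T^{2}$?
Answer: $-587648$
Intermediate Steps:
$D{\left(o,v \right)} = o - 3 v$
$O{\left(z,R \right)} = R - \frac{5}{R}$ ($O{\left(z,R \right)} = \frac{R^{2}}{R} - \frac{5}{R} = R - \frac{5}{R}$)
$\left(D{\left(4,1 \right)} - 9\right) \left(O{\left(-3,1 \right)} + 8\right) 18364 = \left(\left(4 - 3\right) - 9\right) \left(\left(1 - \frac{5}{1}\right) + 8\right) 18364 = \left(\left(4 - 3\right) - 9\right) \left(\left(1 - 5\right) + 8\right) 18364 = \left(1 - 9\right) \left(\left(1 - 5\right) + 8\right) 18364 = - 8 \left(-4 + 8\right) 18364 = \left(-8\right) 4 \cdot 18364 = \left(-32\right) 18364 = -587648$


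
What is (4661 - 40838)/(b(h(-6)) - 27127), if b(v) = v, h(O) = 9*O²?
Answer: 36177/26803 ≈ 1.3497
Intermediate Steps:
(4661 - 40838)/(b(h(-6)) - 27127) = (4661 - 40838)/(9*(-6)² - 27127) = -36177/(9*36 - 27127) = -36177/(324 - 27127) = -36177/(-26803) = -36177*(-1/26803) = 36177/26803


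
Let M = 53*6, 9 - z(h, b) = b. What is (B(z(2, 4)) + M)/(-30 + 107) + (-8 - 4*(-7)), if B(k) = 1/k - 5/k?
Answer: 9286/385 ≈ 24.119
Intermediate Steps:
z(h, b) = 9 - b
M = 318
B(k) = -4/k (B(k) = 1/k - 5/k = -4/k)
(B(z(2, 4)) + M)/(-30 + 107) + (-8 - 4*(-7)) = (-4/(9 - 1*4) + 318)/(-30 + 107) + (-8 - 4*(-7)) = (-4/(9 - 4) + 318)/77 + (-8 + 28) = (-4/5 + 318)*(1/77) + 20 = (-4*⅕ + 318)*(1/77) + 20 = (-⅘ + 318)*(1/77) + 20 = (1586/5)*(1/77) + 20 = 1586/385 + 20 = 9286/385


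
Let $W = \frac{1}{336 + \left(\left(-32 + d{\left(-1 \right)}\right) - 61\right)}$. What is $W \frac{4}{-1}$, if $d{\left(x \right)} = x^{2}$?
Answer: $- \frac{1}{61} \approx -0.016393$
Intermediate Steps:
$W = \frac{1}{244}$ ($W = \frac{1}{336 - \left(93 - 1\right)} = \frac{1}{336 + \left(\left(-32 + 1\right) - 61\right)} = \frac{1}{336 - 92} = \frac{1}{244} \approx 0.0040984$)
$W \frac{4}{-1} = \frac{4 \frac{1}{-1}}{244} = \frac{4 \left(-1\right)}{244} = \frac{1}{244} \left(-4\right) = - \frac{1}{61}$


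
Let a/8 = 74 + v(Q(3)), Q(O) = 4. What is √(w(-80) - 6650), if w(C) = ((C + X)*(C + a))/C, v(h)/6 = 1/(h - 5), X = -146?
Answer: 2*I*√33370/5 ≈ 73.07*I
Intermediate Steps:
v(h) = 6/(-5 + h) (v(h) = 6/(h - 5) = 6/(-5 + h))
a = 544 (a = 8*(74 + 6/(-5 + 4)) = 8*(74 + 6/(-1)) = 8*(74 + 6*(-1)) = 8*(74 - 6) = 8*68 = 544)
w(C) = (-146 + C)*(544 + C)/C (w(C) = ((C - 146)*(C + 544))/C = ((-146 + C)*(544 + C))/C = (-146 + C)*(544 + C)/C)
√(w(-80) - 6650) = √((398 - 80 - 79424/(-80)) - 6650) = √((398 - 80 - 79424*(-1/80)) - 6650) = √((398 - 80 + 4964/5) - 6650) = √(6554/5 - 6650) = √(-26696/5) = 2*I*√33370/5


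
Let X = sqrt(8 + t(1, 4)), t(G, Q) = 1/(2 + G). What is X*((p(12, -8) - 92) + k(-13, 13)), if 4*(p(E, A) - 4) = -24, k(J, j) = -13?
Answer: -535*sqrt(3)/3 ≈ -308.88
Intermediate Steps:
p(E, A) = -2 (p(E, A) = 4 + (1/4)*(-24) = 4 - 6 = -2)
X = 5*sqrt(3)/3 (X = sqrt(8 + 1/(2 + 1)) = sqrt(8 + 1/3) = sqrt(25/3) = 5*sqrt(3)/3 ≈ 2.8868)
X*((p(12, -8) - 92) + k(-13, 13)) = (5*sqrt(3)/3)*((-2 - 92) - 13) = (5*sqrt(3)/3)*(-94 - 13) = (5*sqrt(3)/3)*(-107) = -535*sqrt(3)/3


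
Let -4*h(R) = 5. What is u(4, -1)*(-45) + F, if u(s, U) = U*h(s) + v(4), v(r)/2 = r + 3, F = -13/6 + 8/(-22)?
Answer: -90919/132 ≈ -688.78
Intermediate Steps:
h(R) = -5/4 (h(R) = -¼*5 = -5/4)
F = -167/66 (F = -13*⅙ + 8*(-1/22) = -13/6 - 4/11 = -167/66 ≈ -2.5303)
v(r) = 6 + 2*r (v(r) = 2*(r + 3) = 2*(3 + r) = 6 + 2*r)
u(s, U) = 14 - 5*U/4 (u(s, U) = U*(-5/4) + (6 + 2*4) = -5*U/4 + (6 + 8) = -5*U/4 + 14 = 14 - 5*U/4)
u(4, -1)*(-45) + F = (14 - 5/4*(-1))*(-45) - 167/66 = (14 + 5/4)*(-45) - 167/66 = (61/4)*(-45) - 167/66 = -2745/4 - 167/66 = -90919/132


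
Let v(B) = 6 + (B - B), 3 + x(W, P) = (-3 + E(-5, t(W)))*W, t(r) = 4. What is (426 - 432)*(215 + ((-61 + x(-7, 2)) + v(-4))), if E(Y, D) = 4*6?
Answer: -60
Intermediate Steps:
E(Y, D) = 24
x(W, P) = -3 + 21*W (x(W, P) = -3 + (-3 + 24)*W = -3 + 21*W)
v(B) = 6 (v(B) = 6 + 0 = 6)
(426 - 432)*(215 + ((-61 + x(-7, 2)) + v(-4))) = (426 - 432)*(215 + ((-61 + (-3 + 21*(-7))) + 6)) = -6*(215 + ((-61 + (-3 - 147)) + 6)) = -6*(215 + ((-61 - 150) + 6)) = -6*(215 + (-211 + 6)) = -6*(215 - 205) = -6*10 = -60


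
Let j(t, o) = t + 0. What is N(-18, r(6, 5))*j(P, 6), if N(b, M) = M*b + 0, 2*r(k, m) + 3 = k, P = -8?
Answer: 216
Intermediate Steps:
r(k, m) = -3/2 + k/2
N(b, M) = M*b
j(t, o) = t
N(-18, r(6, 5))*j(P, 6) = ((-3/2 + (½)*6)*(-18))*(-8) = ((-3/2 + 3)*(-18))*(-8) = ((3/2)*(-18))*(-8) = -27*(-8) = 216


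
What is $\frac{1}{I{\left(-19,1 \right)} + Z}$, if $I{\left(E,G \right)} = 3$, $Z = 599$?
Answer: $\frac{1}{602} \approx 0.0016611$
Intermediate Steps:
$\frac{1}{I{\left(-19,1 \right)} + Z} = \frac{1}{3 + 599} = \frac{1}{602}$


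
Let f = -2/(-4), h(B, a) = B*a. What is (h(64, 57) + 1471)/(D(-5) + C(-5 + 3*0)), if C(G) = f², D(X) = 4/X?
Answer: -102380/11 ≈ -9307.3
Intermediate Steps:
f = ½ (f = -2*(-¼) = ½ ≈ 0.50000)
C(G) = ¼ (C(G) = (½)² = ¼)
(h(64, 57) + 1471)/(D(-5) + C(-5 + 3*0)) = (64*57 + 1471)/(4/(-5) + ¼) = (3648 + 1471)/(4*(-⅕) + ¼) = 5119/(-⅘ + ¼) = 5119/(-11/20) = 5119*(-20/11) = -102380/11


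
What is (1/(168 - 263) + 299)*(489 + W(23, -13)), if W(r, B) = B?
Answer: 13520304/95 ≈ 1.4232e+5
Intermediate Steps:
(1/(168 - 263) + 299)*(489 + W(23, -13)) = (1/(168 - 263) + 299)*(489 - 13) = (1/(-95) + 299)*476 = (-1/95 + 299)*476 = (28404/95)*476 = 13520304/95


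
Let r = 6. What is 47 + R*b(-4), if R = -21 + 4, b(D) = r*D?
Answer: 455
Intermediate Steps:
b(D) = 6*D
R = -17
47 + R*b(-4) = 47 - 102*(-4) = 47 - 17*(-24) = 47 + 408 = 455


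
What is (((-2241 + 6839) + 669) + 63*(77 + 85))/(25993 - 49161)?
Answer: -15473/23168 ≈ -0.66786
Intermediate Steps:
(((-2241 + 6839) + 669) + 63*(77 + 85))/(25993 - 49161) = ((4598 + 669) + 63*162)/(-23168) = (5267 + 10206)*(-1/23168) = 15473*(-1/23168) = -15473/23168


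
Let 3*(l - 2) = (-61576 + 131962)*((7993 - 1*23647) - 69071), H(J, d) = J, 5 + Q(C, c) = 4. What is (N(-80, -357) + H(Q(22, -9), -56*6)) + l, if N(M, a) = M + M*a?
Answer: -1987789469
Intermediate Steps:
Q(C, c) = -1 (Q(C, c) = -5 + 4 = -1)
l = -1987817948 (l = 2 + ((-61576 + 131962)*((7993 - 1*23647) - 69071))/3 = 2 + (70386*((7993 - 23647) - 69071))/3 = 2 + (70386*(-15654 - 69071))/3 = 2 + (70386*(-84725))/3 = 2 + (⅓)*(-5963453850) = 2 - 1987817950 = -1987817948)
(N(-80, -357) + H(Q(22, -9), -56*6)) + l = (-80*(1 - 357) - 1) - 1987817948 = (-80*(-356) - 1) - 1987817948 = (28480 - 1) - 1987817948 = 28479 - 1987817948 = -1987789469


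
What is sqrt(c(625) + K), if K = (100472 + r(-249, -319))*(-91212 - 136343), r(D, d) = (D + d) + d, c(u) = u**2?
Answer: 5*I*sqrt(906426962) ≈ 1.5053e+5*I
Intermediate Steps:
r(D, d) = D + 2*d
K = -22661064675 (K = (100472 + (-249 + 2*(-319)))*(-91212 - 136343) = (100472 + (-249 - 638))*(-227555) = (100472 - 887)*(-227555) = 99585*(-227555) = -22661064675)
sqrt(c(625) + K) = sqrt(625**2 - 22661064675) = sqrt(390625 - 22661064675) = sqrt(-22660674050) = 5*I*sqrt(906426962)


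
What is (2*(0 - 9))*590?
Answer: -10620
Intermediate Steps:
(2*(0 - 9))*590 = (2*(-9))*590 = -18*590 = -10620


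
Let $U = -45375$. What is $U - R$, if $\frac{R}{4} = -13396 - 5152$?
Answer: $28817$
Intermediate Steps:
$R = -74192$ ($R = 4 \left(-13396 - 5152\right) = 4 \left(-18548\right) = -74192$)
$U - R = -45375 - -74192 = -45375 + 74192 = 28817$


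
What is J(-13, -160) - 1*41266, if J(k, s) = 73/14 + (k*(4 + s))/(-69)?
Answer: -13295437/322 ≈ -41290.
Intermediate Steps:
J(k, s) = 73/14 - k*(4 + s)/69 (J(k, s) = 73*(1/14) + (k*(4 + s))*(-1/69) = 73/14 - k*(4 + s)/69)
J(-13, -160) - 1*41266 = (73/14 - 4/69*(-13) - 1/69*(-13)*(-160)) - 1*41266 = (73/14 + 52/69 - 2080/69) - 41266 = -7785/322 - 41266 = -13295437/322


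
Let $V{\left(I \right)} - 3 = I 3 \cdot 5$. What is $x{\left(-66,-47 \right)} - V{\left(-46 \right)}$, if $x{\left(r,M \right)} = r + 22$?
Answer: $643$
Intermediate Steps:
$x{\left(r,M \right)} = 22 + r$
$V{\left(I \right)} = 3 + 15 I$ ($V{\left(I \right)} = 3 + I 3 \cdot 5 = 3 + 3 I 5 = 3 + 15 I$)
$x{\left(-66,-47 \right)} - V{\left(-46 \right)} = \left(22 - 66\right) - \left(3 + 15 \left(-46\right)\right) = -44 - \left(3 - 690\right) = -44 - -687 = -44 + 687 = 643$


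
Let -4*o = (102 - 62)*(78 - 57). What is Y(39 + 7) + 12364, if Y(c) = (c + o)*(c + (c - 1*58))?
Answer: 6788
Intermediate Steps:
o = -210 (o = -(102 - 62)*(78 - 57)/4 = -10*21 = -1/4*840 = -210)
Y(c) = (-210 + c)*(-58 + 2*c) (Y(c) = (c - 210)*(c + (c - 1*58)) = (-210 + c)*(c + (c - 58)) = (-210 + c)*(c + (-58 + c)) = (-210 + c)*(-58 + 2*c))
Y(39 + 7) + 12364 = (12180 - 478*(39 + 7) + 2*(39 + 7)**2) + 12364 = (12180 - 478*46 + 2*46**2) + 12364 = (12180 - 21988 + 2*2116) + 12364 = (12180 - 21988 + 4232) + 12364 = -5576 + 12364 = 6788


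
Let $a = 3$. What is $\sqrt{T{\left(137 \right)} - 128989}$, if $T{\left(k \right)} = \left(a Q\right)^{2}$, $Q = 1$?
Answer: $2 i \sqrt{32245} \approx 359.14 i$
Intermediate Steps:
$T{\left(k \right)} = 9$ ($T{\left(k \right)} = \left(3 \cdot 1\right)^{2} = 3^{2} = 9$)
$\sqrt{T{\left(137 \right)} - 128989} = \sqrt{9 - 128989} = \sqrt{-128980} = 2 i \sqrt{32245}$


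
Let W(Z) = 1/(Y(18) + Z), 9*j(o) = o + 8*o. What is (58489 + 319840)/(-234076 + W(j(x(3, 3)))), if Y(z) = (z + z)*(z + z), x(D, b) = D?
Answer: -491449371/304064723 ≈ -1.6163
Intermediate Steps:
Y(z) = 4*z² (Y(z) = (2*z)*(2*z) = 4*z²)
j(o) = o (j(o) = (o + 8*o)/9 = (9*o)/9 = o)
W(Z) = 1/(1296 + Z) (W(Z) = 1/(4*18² + Z) = 1/(4*324 + Z) = 1/(1296 + Z))
(58489 + 319840)/(-234076 + W(j(x(3, 3)))) = (58489 + 319840)/(-234076 + 1/(1296 + 3)) = 378329/(-234076 + 1/1299) = 378329/(-304064723/1299) = 378329*(-1299/304064723) = -491449371/304064723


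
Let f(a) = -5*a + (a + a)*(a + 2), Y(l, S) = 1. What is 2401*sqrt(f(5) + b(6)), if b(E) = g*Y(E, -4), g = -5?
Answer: 4802*sqrt(10) ≈ 15185.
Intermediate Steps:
f(a) = -5*a + 2*a*(2 + a) (f(a) = -5*a + (2*a)*(2 + a) = -5*a + 2*a*(2 + a))
b(E) = -5 (b(E) = -5*1 = -5)
2401*sqrt(f(5) + b(6)) = 2401*sqrt(5*(-1 + 2*5) - 5) = 2401*sqrt(5*(-1 + 10) - 5) = 2401*sqrt(5*9 - 5) = 2401*sqrt(45 - 5) = 2401*sqrt(40) = 2401*(2*sqrt(10)) = 4802*sqrt(10)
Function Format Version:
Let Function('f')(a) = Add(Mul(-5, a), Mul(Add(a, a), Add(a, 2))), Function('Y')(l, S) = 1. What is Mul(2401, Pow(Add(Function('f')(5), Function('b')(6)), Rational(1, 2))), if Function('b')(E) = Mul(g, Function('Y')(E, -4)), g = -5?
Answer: Mul(4802, Pow(10, Rational(1, 2))) ≈ 15185.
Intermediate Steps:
Function('f')(a) = Add(Mul(-5, a), Mul(2, a, Add(2, a))) (Function('f')(a) = Add(Mul(-5, a), Mul(Mul(2, a), Add(2, a))) = Add(Mul(-5, a), Mul(2, a, Add(2, a))))
Function('b')(E) = -5 (Function('b')(E) = Mul(-5, 1) = -5)
Mul(2401, Pow(Add(Function('f')(5), Function('b')(6)), Rational(1, 2))) = Mul(2401, Pow(Add(Mul(5, Add(-1, Mul(2, 5))), -5), Rational(1, 2))) = Mul(2401, Pow(Add(Mul(5, Add(-1, 10)), -5), Rational(1, 2))) = Mul(2401, Pow(Add(Mul(5, 9), -5), Rational(1, 2))) = Mul(2401, Pow(Add(45, -5), Rational(1, 2))) = Mul(2401, Pow(40, Rational(1, 2))) = Mul(2401, Mul(2, Pow(10, Rational(1, 2)))) = Mul(4802, Pow(10, Rational(1, 2)))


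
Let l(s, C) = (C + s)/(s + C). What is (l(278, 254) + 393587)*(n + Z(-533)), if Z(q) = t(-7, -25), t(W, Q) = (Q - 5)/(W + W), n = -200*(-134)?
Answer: 73843012620/7 ≈ 1.0549e+10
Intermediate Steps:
n = 26800
t(W, Q) = (-5 + Q)/(2*W) (t(W, Q) = (-5 + Q)/((2*W)) = (-5 + Q)*(1/(2*W)) = (-5 + Q)/(2*W))
l(s, C) = 1 (l(s, C) = (C + s)/(C + s) = 1)
Z(q) = 15/7 (Z(q) = (1/2)*(-5 - 25)/(-7) = (1/2)*(-1/7)*(-30) = 15/7)
(l(278, 254) + 393587)*(n + Z(-533)) = (1 + 393587)*(26800 + 15/7) = 393588*(187615/7) = 73843012620/7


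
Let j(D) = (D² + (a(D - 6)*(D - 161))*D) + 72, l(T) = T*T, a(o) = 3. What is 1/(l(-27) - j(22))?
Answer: 1/9347 ≈ 0.00010699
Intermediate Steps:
l(T) = T²
j(D) = 72 + D² + D*(-483 + 3*D) (j(D) = (D² + (3*(D - 161))*D) + 72 = (D² + (3*(-161 + D))*D) + 72 = (D² + (-483 + 3*D)*D) + 72 = (D² + D*(-483 + 3*D)) + 72 = 72 + D² + D*(-483 + 3*D))
1/(l(-27) - j(22)) = 1/((-27)² - (72 - 483*22 + 4*22²)) = 1/(729 - (72 - 10626 + 4*484)) = 1/(729 - (72 - 10626 + 1936)) = 1/(729 - 1*(-8618)) = 1/(729 + 8618) = 1/9347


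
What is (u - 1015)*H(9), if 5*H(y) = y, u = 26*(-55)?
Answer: -4401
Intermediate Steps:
u = -1430
H(y) = y/5
(u - 1015)*H(9) = (-1430 - 1015)*((⅕)*9) = -2445*9/5 = -4401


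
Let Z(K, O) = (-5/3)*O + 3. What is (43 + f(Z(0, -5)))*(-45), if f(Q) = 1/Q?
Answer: -65925/34 ≈ -1939.0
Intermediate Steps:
Z(K, O) = 3 - 5*O/3 (Z(K, O) = (-5*⅓)*O + 3 = -5*O/3 + 3 = 3 - 5*O/3)
(43 + f(Z(0, -5)))*(-45) = (43 + 1/(3 - 5/3*(-5)))*(-45) = (43 + 1/(3 + 25/3))*(-45) = (43 + 1/(34/3))*(-45) = (43 + 3/34)*(-45) = (1465/34)*(-45) = -65925/34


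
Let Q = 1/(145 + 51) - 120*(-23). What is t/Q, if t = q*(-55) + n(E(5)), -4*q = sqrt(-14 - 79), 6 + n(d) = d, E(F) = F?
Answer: -196/540961 + 2695*I*sqrt(93)/540961 ≈ -0.00036232 + 0.048043*I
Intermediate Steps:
n(d) = -6 + d
q = -I*sqrt(93)/4 (q = -sqrt(-14 - 79)/4 = -I*sqrt(93)/4 ≈ -2.4109*I)
Q = 540961/196 (Q = 1/196 + 2760 = 540961/196 ≈ 2760.0)
t = -1 + 55*I*sqrt(93)/4 (t = -I*sqrt(93)/4*(-55) + (-6 + 5) = 55*I*sqrt(93)/4 - 1 = -1 + 55*I*sqrt(93)/4 ≈ -1.0 + 132.6*I)
t/Q = (-1 + 55*I*sqrt(93)/4)/(540961/196) = (-1 + 55*I*sqrt(93)/4)*(196/540961) = -196/540961 + 2695*I*sqrt(93)/540961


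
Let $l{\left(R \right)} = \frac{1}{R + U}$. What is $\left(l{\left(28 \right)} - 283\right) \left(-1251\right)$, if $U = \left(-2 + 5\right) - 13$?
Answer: $\frac{707927}{2} \approx 3.5396 \cdot 10^{5}$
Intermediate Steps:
$U = -10$ ($U = 3 - 13 = -10$)
$l{\left(R \right)} = \frac{1}{-10 + R}$ ($l{\left(R \right)} = \frac{1}{R - 10} = \frac{1}{-10 + R}$)
$\left(l{\left(28 \right)} - 283\right) \left(-1251\right) = \left(\frac{1}{-10 + 28} - 283\right) \left(-1251\right) = \left(\frac{1}{18} - 283\right) \left(-1251\right) = \left(- \frac{5093}{18}\right) \left(-1251\right) = \frac{707927}{2}$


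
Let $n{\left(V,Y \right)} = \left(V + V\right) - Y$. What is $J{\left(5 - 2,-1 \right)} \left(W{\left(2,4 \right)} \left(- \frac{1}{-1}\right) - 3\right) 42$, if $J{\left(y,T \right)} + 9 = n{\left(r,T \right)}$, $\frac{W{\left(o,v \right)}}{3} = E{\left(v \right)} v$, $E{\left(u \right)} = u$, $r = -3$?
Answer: $-26460$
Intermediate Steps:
$W{\left(o,v \right)} = 3 v^{2}$ ($W{\left(o,v \right)} = 3 v v = 3 v^{2}$)
$n{\left(V,Y \right)} = - Y + 2 V$ ($n{\left(V,Y \right)} = 2 V - Y = - Y + 2 V$)
$J{\left(y,T \right)} = -15 - T$ ($J{\left(y,T \right)} = -9 - \left(6 + T\right) = -15 - T$)
$J{\left(5 - 2,-1 \right)} \left(W{\left(2,4 \right)} \left(- \frac{1}{-1}\right) - 3\right) 42 = \left(-15 - -1\right) \left(3 \cdot 4^{2} \left(- \frac{1}{-1}\right) - 3\right) 42 = \left(-15 + 1\right) \left(3 \cdot 16 \left(\left(-1\right) \left(-1\right)\right) - 3\right) 42 = - 14 \left(48 \cdot 1 - 3\right) 42 = - 14 \left(48 - 3\right) 42 = \left(-14\right) 45 \cdot 42 = \left(-630\right) 42 = -26460$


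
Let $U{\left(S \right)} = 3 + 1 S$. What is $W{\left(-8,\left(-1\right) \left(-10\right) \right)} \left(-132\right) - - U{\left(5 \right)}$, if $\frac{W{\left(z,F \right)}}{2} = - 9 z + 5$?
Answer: $-20320$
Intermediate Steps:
$U{\left(S \right)} = 3 + S$
$W{\left(z,F \right)} = 10 - 18 z$ ($W{\left(z,F \right)} = 2 \left(- 9 z + 5\right) = 2 \left(5 - 9 z\right) = 10 - 18 z$)
$W{\left(-8,\left(-1\right) \left(-10\right) \right)} \left(-132\right) - - U{\left(5 \right)} = \left(10 - -144\right) \left(-132\right) + \left(\left(3 + 5\right) - 0\right) = \left(10 + 144\right) \left(-132\right) + \left(8 + 0\right) = 154 \left(-132\right) + 8 = -20328 + 8 = -20320$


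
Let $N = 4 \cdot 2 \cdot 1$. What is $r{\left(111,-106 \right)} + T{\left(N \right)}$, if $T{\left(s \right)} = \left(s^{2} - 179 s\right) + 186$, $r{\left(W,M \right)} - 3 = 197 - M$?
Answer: $-876$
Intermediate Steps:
$N = 8$ ($N = 8 \cdot 1 = 8$)
$r{\left(W,M \right)} = 200 - M$ ($r{\left(W,M \right)} = 3 - \left(-197 + M\right) = 200 - M$)
$T{\left(s \right)} = 186 + s^{2} - 179 s$
$r{\left(111,-106 \right)} + T{\left(N \right)} = \left(200 - -106\right) + \left(186 + 8^{2} - 1432\right) = \left(200 + 106\right) + \left(186 + 64 - 1432\right) = 306 - 1182 = -876$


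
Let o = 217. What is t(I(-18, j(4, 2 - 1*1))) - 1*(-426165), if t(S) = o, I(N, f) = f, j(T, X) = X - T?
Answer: 426382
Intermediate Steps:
t(S) = 217
t(I(-18, j(4, 2 - 1*1))) - 1*(-426165) = 217 - 1*(-426165) = 217 + 426165 = 426382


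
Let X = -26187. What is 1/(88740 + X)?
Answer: 1/62553 ≈ 1.5986e-5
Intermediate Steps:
1/(88740 + X) = 1/(88740 - 26187) = 1/62553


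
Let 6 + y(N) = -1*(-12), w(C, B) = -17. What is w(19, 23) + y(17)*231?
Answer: 1369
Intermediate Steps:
y(N) = 6 (y(N) = -6 - 1*(-12) = -6 + 12 = 6)
w(19, 23) + y(17)*231 = -17 + 6*231 = -17 + 1386 = 1369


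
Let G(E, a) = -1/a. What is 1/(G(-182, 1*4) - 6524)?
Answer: -4/26097 ≈ -0.00015327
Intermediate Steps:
1/(G(-182, 1*4) - 6524) = 1/(-1/(1*4) - 6524) = 1/(-1/4 - 6524) = 1/(-26097/4) = -4/26097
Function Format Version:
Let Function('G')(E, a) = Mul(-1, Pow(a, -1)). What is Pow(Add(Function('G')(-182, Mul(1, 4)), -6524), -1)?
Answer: Rational(-4, 26097) ≈ -0.00015327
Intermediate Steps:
Pow(Add(Function('G')(-182, Mul(1, 4)), -6524), -1) = Pow(Add(Mul(-1, Pow(Mul(1, 4), -1)), -6524), -1) = Pow(Add(Mul(-1, Pow(4, -1)), -6524), -1) = Pow(Add(Mul(-1, Rational(1, 4)), -6524), -1) = Pow(Add(Rational(-1, 4), -6524), -1) = Pow(Rational(-26097, 4), -1) = Rational(-4, 26097)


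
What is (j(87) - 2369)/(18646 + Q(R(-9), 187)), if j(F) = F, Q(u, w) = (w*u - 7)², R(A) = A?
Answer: -163/205339 ≈ -0.00079381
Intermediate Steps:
Q(u, w) = (-7 + u*w)² (Q(u, w) = (u*w - 7)² = (-7 + u*w)²)
(j(87) - 2369)/(18646 + Q(R(-9), 187)) = (87 - 2369)/(18646 + (-7 - 9*187)²) = -2282/(18646 + (-7 - 1683)²) = -2282/(18646 + (-1690)²) = -2282/(18646 + 2856100) = -2282/2874746 = -2282*1/2874746 = -163/205339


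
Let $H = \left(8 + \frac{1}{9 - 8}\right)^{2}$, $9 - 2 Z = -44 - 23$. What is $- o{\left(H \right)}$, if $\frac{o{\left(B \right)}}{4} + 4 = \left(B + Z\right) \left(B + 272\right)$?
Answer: $-168012$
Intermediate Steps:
$Z = 38$ ($Z = \frac{9}{2} - \frac{-44 - 23}{2} = \frac{9}{2} - - \frac{67}{2} = \frac{9}{2} + \frac{67}{2} = 38$)
$H = 81$ ($H = \left(8 + 1^{-1}\right)^{2} = \left(8 + 1\right)^{2} = 9^{2} = 81$)
$o{\left(B \right)} = -16 + 4 \left(38 + B\right) \left(272 + B\right)$ ($o{\left(B \right)} = -16 + 4 \left(B + 38\right) \left(B + 272\right) = -16 + 4 \left(38 + B\right) \left(272 + B\right)$)
$- o{\left(H \right)} = - (41328 + 4 \cdot 81^{2} + 1240 \cdot 81) = - (41328 + 4 \cdot 6561 + 100440) = - (41328 + 26244 + 100440) = \left(-1\right) 168012 = -168012$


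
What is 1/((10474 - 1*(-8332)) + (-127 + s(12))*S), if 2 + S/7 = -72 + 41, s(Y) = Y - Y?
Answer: 1/48143 ≈ 2.0771e-5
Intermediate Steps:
s(Y) = 0
S = -231 (S = -14 + 7*(-72 + 41) = -14 + 7*(-31) = -14 - 217 = -231)
1/((10474 - 1*(-8332)) + (-127 + s(12))*S) = 1/((10474 - 1*(-8332)) + (-127 + 0)*(-231)) = 1/((10474 + 8332) - 127*(-231)) = 1/(18806 + 29337) = 1/48143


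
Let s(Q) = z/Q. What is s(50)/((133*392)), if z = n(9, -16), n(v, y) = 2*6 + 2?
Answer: 1/186200 ≈ 5.3706e-6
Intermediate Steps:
n(v, y) = 14 (n(v, y) = 12 + 2 = 14)
z = 14
s(Q) = 14/Q
s(50)/((133*392)) = (14/50)/((133*392)) = (14*(1/50))/52136 = (7/25)*(1/52136) = 1/186200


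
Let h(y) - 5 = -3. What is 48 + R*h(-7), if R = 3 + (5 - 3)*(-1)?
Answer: 50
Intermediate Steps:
h(y) = 2 (h(y) = 5 - 3 = 2)
R = 1 (R = 3 + 2*(-1) = 3 - 2 = 1)
48 + R*h(-7) = 48 + 1*2 = 48 + 2 = 50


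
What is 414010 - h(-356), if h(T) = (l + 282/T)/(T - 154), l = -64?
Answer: 37583816267/90780 ≈ 4.1401e+5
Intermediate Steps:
h(T) = (-64 + 282/T)/(-154 + T) (h(T) = (-64 + 282/T)/(T - 154) = (-64 + 282/T)/(-154 + T))
414010 - h(-356) = 414010 - 2*(141 - 32*(-356))/((-356)*(-154 - 356)) = 414010 - 2*(-1)*(141 + 11392)/(356*(-510)) = 414010 - 2*(-1)*(-1)*11533/(356*510) = 414010 - 1*11533/90780 = 414010 - 11533/90780 = 37583816267/90780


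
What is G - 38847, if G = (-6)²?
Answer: -38811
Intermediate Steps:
G = 36
G - 38847 = 36 - 38847 = -38811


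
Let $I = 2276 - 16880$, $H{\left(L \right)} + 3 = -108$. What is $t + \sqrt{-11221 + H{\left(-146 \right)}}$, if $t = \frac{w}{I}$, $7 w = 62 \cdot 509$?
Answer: $- \frac{15779}{51114} + 2 i \sqrt{2833} \approx -0.3087 + 106.45 i$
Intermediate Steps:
$H{\left(L \right)} = -111$ ($H{\left(L \right)} = -3 - 108 = -111$)
$w = \frac{31558}{7}$ ($w = \frac{62 \cdot 509}{7} = \frac{1}{7} \cdot 31558 = \frac{31558}{7} \approx 4508.3$)
$I = -14604$
$t = - \frac{15779}{51114}$ ($t = \frac{31558}{7 \left(-14604\right)} = \frac{31558}{7} \left(- \frac{1}{14604}\right) = - \frac{15779}{51114} \approx -0.3087$)
$t + \sqrt{-11221 + H{\left(-146 \right)}} = - \frac{15779}{51114} + \sqrt{-11221 - 111} = - \frac{15779}{51114} + \sqrt{-11332} = - \frac{15779}{51114} + 2 i \sqrt{2833}$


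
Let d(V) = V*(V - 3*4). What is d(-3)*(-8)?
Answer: -360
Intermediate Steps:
d(V) = V*(-12 + V) (d(V) = V*(V - 12) = V*(-12 + V))
d(-3)*(-8) = -3*(-12 - 3)*(-8) = -3*(-15)*(-8) = 45*(-8) = -360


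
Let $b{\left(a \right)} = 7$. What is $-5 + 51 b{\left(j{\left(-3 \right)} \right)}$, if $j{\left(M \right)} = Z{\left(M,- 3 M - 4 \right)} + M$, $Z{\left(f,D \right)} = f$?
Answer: $352$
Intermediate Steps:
$j{\left(M \right)} = 2 M$ ($j{\left(M \right)} = M + M = 2 M$)
$-5 + 51 b{\left(j{\left(-3 \right)} \right)} = -5 + 51 \cdot 7 = -5 + 357 = 352$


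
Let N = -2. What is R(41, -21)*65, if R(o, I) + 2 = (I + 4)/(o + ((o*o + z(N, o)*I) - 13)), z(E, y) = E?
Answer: -13455/103 ≈ -130.63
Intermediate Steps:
R(o, I) = -2 + (4 + I)/(-13 + o + o² - 2*I) (R(o, I) = -2 + (I + 4)/(o + ((o*o - 2*I) - 13)) = -2 + (4 + I)/(o + ((o² - 2*I) - 13)) = -2 + (4 + I)/(o + (-13 + o² - 2*I)) = -2 + (4 + I)/(-13 + o + o² - 2*I))
R(41, -21)*65 = ((30 - 2*41 - 2*41² + 5*(-21))/(-13 + 41 + 41² - 2*(-21)))*65 = ((30 - 82 - 2*1681 - 105)/(-13 + 41 + 1681 + 42))*65 = ((30 - 82 - 3362 - 105)/1751)*65 = ((1/1751)*(-3519))*65 = -207/103*65 = -13455/103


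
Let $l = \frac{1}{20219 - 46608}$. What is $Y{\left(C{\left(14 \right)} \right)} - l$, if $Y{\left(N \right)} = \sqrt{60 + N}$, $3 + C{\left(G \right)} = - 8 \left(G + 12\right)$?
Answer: $\frac{1}{26389} + i \sqrt{151} \approx 3.7895 \cdot 10^{-5} + 12.288 i$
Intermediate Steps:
$C{\left(G \right)} = -99 - 8 G$ ($C{\left(G \right)} = -3 - 8 \left(G + 12\right) = -3 - 8 \left(12 + G\right) = -3 - \left(96 + 8 G\right) = -99 - 8 G$)
$l = - \frac{1}{26389}$ ($l = \frac{1}{-26389} = - \frac{1}{26389} \approx -3.7895 \cdot 10^{-5}$)
$Y{\left(C{\left(14 \right)} \right)} - l = \sqrt{60 - 211} - - \frac{1}{26389} = \sqrt{60 - 211} + \frac{1}{26389} = \sqrt{-151} + \frac{1}{26389} = i \sqrt{151} + \frac{1}{26389} = \frac{1}{26389} + i \sqrt{151}$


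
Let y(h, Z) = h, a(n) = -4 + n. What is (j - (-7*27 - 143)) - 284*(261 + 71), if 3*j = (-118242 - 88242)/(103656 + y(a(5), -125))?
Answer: -9739265920/103657 ≈ -93957.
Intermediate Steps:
j = -68828/103657 (j = ((-118242 - 88242)/(103656 + (-4 + 5)))/3 = (-206484/(103656 + 1))/3 = (-206484/103657)/3 = (-206484*1/103657)/3 = (⅓)*(-206484/103657) = -68828/103657 ≈ -0.66400)
(j - (-7*27 - 143)) - 284*(261 + 71) = (-68828/103657 - (-7*27 - 143)) - 284*(261 + 71) = (-68828/103657 - (-189 - 143)) - 284*332 = (-68828/103657 - 1*(-332)) - 94288 = (-68828/103657 + 332) - 94288 = 34345296/103657 - 94288 = -9739265920/103657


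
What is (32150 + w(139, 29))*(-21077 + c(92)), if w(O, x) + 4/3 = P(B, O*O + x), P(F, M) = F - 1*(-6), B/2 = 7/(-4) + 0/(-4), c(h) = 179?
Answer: -671895081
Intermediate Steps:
B = -7/2 (B = 2*(7/(-4) + 0/(-4)) = 2*(7*(-1/4) + 0*(-1/4)) = 2*(-7/4 + 0) = 2*(-7/4) = -7/2 ≈ -3.5000)
P(F, M) = 6 + F (P(F, M) = F + 6 = 6 + F)
w(O, x) = 7/6 (w(O, x) = -4/3 + (6 - 7/2) = -4/3 + 5/2 = 7/6)
(32150 + w(139, 29))*(-21077 + c(92)) = (32150 + 7/6)*(-21077 + 179) = (192907/6)*(-20898) = -671895081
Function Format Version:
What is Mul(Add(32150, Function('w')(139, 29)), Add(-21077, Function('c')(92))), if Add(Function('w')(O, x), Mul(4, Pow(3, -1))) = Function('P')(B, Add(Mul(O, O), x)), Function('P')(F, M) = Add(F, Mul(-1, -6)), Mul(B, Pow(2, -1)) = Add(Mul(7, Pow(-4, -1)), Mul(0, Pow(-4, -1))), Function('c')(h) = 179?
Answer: -671895081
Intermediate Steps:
B = Rational(-7, 2) (B = Mul(2, Add(Mul(7, Pow(-4, -1)), Mul(0, Pow(-4, -1)))) = Mul(2, Add(Mul(7, Rational(-1, 4)), Mul(0, Rational(-1, 4)))) = Mul(2, Add(Rational(-7, 4), 0)) = Mul(2, Rational(-7, 4)) = Rational(-7, 2) ≈ -3.5000)
Function('P')(F, M) = Add(6, F) (Function('P')(F, M) = Add(F, 6) = Add(6, F))
Function('w')(O, x) = Rational(7, 6) (Function('w')(O, x) = Add(Rational(-4, 3), Add(6, Rational(-7, 2))) = Add(Rational(-4, 3), Rational(5, 2)) = Rational(7, 6))
Mul(Add(32150, Function('w')(139, 29)), Add(-21077, Function('c')(92))) = Mul(Add(32150, Rational(7, 6)), Add(-21077, 179)) = Mul(Rational(192907, 6), -20898) = -671895081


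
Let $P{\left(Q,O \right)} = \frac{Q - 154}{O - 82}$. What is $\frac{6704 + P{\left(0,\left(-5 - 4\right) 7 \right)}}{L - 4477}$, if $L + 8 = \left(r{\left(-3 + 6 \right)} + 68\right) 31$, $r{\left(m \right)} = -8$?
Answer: $- \frac{324078}{126875} \approx -2.5543$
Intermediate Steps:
$P{\left(Q,O \right)} = \frac{-154 + Q}{-82 + O}$
$L = 1852$ ($L = -8 + \left(-8 + 68\right) 31 = -8 + 60 \cdot 31 = -8 + 1860 = 1852$)
$\frac{6704 + P{\left(0,\left(-5 - 4\right) 7 \right)}}{L - 4477} = \frac{6704 + \frac{-154 + 0}{-82 + \left(-5 - 4\right) 7}}{1852 - 4477} = \frac{6704 + \frac{1}{-82 - 63} \left(-154\right)}{-2625} = \left(6704 + \frac{1}{-82 - 63} \left(-154\right)\right) \left(- \frac{1}{2625}\right) = \left(6704 + \frac{1}{-145} \left(-154\right)\right) \left(- \frac{1}{2625}\right) = \left(6704 - - \frac{154}{145}\right) \left(- \frac{1}{2625}\right) = \left(6704 + \frac{154}{145}\right) \left(- \frac{1}{2625}\right) = \frac{972234}{145} \left(- \frac{1}{2625}\right) = - \frac{324078}{126875}$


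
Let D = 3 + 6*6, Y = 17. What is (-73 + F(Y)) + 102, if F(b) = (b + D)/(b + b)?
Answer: 521/17 ≈ 30.647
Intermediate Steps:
D = 39 (D = 3 + 36 = 39)
F(b) = (39 + b)/(2*b) (F(b) = (b + 39)/(b + b) = (39 + b)/((2*b)) = (39 + b)*(1/(2*b)) = (39 + b)/(2*b))
(-73 + F(Y)) + 102 = (-73 + (½)*(39 + 17)/17) + 102 = (-73 + (½)*(1/17)*56) + 102 = (-73 + 28/17) + 102 = -1213/17 + 102 = 521/17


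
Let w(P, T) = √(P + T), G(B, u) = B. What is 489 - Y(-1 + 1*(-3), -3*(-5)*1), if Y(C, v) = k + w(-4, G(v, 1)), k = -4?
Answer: 493 - √11 ≈ 489.68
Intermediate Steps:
Y(C, v) = -4 + √(-4 + v)
489 - Y(-1 + 1*(-3), -3*(-5)*1) = 489 - (-4 + √(-4 - 3*(-5)*1)) = 489 - (-4 + √(-4 + 15*1)) = 489 - (-4 + √(-4 + 15)) = 489 - (-4 + √11) = 489 + (4 - √11) = 493 - √11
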